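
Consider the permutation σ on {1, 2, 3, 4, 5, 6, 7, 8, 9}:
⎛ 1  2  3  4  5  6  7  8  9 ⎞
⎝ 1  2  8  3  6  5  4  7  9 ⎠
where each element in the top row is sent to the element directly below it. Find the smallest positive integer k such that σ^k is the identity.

Writing σ as disjoint cycles, the cycle lengths are 4, 2, 1, 1, 1.
The order is lcm(4, 2) = 4.

4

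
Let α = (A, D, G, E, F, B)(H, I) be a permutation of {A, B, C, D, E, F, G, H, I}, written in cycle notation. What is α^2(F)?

A

F lies in the 6-cycle (A, D, G, E, F, B).
Advancing 2 steps from F: F → B → A.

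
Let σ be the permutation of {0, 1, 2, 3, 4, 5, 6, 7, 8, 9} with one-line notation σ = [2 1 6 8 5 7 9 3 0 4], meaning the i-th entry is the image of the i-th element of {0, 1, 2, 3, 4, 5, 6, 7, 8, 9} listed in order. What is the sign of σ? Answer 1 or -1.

1

In disjoint-cycle form the cycle lengths are 9, 1.
A cycle of length ℓ contributes ℓ−1 transpositions, so σ is a product of 8 transpositions — even.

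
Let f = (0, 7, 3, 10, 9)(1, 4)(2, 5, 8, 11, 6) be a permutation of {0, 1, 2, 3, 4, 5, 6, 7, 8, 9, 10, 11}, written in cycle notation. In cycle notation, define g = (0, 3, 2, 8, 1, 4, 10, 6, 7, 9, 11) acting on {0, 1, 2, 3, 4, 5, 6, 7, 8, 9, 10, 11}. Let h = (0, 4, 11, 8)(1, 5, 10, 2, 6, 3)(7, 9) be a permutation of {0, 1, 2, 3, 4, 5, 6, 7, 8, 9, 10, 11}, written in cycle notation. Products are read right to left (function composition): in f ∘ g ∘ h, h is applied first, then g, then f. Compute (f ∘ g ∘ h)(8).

10

Chase 8: h(8) = 0; g(0) = 3; f(3) = 10. Hence (f ∘ g ∘ h)(8) = 10.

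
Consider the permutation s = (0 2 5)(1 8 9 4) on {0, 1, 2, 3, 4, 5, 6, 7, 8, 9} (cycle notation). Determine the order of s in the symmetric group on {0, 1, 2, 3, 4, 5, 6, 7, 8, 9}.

The cycle type of s is (4, 3, 1, 1, 1).
Since disjoint cycles commute, ord(s) = lcm(4, 3) = 12.

12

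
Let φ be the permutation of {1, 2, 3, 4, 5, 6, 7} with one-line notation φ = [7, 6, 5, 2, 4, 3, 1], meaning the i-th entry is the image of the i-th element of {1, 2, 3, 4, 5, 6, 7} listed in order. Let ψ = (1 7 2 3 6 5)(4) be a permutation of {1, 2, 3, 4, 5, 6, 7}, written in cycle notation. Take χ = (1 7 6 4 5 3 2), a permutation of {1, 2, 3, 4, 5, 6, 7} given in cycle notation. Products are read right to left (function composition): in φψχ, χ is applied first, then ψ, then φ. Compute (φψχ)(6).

Apply the permutations in order: χ(6) = 4, then ψ(4) = 4, then φ(4) = 2. So (φψχ)(6) = 2.

2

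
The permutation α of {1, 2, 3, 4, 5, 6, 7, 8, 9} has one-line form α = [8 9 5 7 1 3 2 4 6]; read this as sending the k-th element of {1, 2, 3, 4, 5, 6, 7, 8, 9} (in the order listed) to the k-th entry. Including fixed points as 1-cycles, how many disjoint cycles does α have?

1

The cycle decomposition is (1, 8, 4, 7, 2, 9, 6, 3, 5), which has 1 cycle (counting 1-cycles).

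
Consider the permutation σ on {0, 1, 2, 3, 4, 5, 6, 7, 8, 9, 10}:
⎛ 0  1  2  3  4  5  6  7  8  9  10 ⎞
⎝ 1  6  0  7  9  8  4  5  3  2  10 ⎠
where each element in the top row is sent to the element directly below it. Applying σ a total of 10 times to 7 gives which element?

Tracing 7 → 5 → … returns to 7 after 4 steps, so 7 lies in a 4-cycle (3, 7, 5, 8).
On a 4-cycle, σ^4 is the identity, so σ^10 = σ^2 there (10 ≡ 2 mod 4).
Stepping 2 places around the cycle: 7 → 5 → 8.

8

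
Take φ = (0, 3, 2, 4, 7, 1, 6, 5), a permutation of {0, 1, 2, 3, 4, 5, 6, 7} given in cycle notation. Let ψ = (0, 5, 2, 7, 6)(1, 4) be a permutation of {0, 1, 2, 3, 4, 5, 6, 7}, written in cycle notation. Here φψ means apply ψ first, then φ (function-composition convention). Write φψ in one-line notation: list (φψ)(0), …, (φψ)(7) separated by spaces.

For each element, apply ψ then φ: 0 → 5 → 0; 1 → 4 → 7; 2 → 7 → 1; 3 → 3 → 2; 4 → 1 → 6; 5 → 2 → 4; 6 → 0 → 3; 7 → 6 → 5.
So φψ in one-line form is 0 7 1 2 6 4 3 5.

0 7 1 2 6 4 3 5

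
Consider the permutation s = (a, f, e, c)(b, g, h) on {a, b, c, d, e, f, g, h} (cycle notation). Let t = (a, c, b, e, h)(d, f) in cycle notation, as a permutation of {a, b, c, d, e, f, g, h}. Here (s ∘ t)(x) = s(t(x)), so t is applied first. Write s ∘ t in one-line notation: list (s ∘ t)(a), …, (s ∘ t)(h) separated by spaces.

a c g e b d h f

Chase each element through t then s: a → c → a; b → e → c; c → b → g; d → f → e; e → h → b; f → d → d; g → g → h; h → a → f.
So s ∘ t in one-line form is a c g e b d h f.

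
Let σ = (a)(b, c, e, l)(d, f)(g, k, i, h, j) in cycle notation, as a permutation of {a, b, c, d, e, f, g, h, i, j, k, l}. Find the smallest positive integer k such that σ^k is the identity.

The disjoint cycles have lengths 5, 4, 2, 1.
The order is lcm(5, 4, 2) = 20.

20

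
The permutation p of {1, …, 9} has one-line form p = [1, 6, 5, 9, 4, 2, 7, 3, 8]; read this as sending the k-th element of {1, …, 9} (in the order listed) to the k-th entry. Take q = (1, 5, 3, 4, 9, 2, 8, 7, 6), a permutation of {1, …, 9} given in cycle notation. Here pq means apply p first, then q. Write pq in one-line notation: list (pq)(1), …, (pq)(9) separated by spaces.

(pq)(x) = q(p(x)). Computing each image: q(p(1)) = q(1) = 5, q(p(2)) = q(6) = 1, q(p(3)) = q(5) = 3, q(p(4)) = q(9) = 2, q(p(5)) = q(4) = 9, q(p(6)) = q(2) = 8, q(p(7)) = q(7) = 6, q(p(8)) = q(3) = 4, q(p(9)) = q(8) = 7.
Hence pq = [5 1 3 2 9 8 6 4 7].

5 1 3 2 9 8 6 4 7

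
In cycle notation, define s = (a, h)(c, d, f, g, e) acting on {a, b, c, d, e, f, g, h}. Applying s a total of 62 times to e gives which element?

e lies in the 5-cycle (c, d, f, g, e).
Since the cycle has length 5, s^62 acts on it the same as s^2 (62 mod 5 = 2).
Advancing 2 steps from e: e → c → d.

d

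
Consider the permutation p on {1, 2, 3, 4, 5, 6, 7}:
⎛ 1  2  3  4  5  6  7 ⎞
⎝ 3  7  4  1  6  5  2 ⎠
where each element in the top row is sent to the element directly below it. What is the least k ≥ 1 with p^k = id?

The disjoint-cycle form of p has cycle lengths 3, 2, 2.
Since disjoint cycles commute, ord(p) = lcm(3, 2, 2) = 6.

6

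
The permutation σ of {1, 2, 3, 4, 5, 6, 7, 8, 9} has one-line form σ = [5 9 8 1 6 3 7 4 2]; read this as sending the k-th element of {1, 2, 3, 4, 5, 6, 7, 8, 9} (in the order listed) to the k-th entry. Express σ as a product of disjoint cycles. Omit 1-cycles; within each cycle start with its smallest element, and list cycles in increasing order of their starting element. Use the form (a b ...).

From 1: 1 → 5 → 6 → 3 → 8 → 4 → 1, closing the cycle (1 5 6 3 8 4).
Continuing from each remaining unvisited element yields (1 5 6 3 8 4)(2 9).

(1 5 6 3 8 4)(2 9)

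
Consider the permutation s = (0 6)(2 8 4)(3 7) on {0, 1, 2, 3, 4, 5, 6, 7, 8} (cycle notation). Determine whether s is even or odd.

The cycle lengths are 3, 2, 2, 1, 1.
A cycle of length ℓ contributes ℓ−1 transpositions, so s is a product of 2 + 1 + 1 = 4 transpositions — even.

even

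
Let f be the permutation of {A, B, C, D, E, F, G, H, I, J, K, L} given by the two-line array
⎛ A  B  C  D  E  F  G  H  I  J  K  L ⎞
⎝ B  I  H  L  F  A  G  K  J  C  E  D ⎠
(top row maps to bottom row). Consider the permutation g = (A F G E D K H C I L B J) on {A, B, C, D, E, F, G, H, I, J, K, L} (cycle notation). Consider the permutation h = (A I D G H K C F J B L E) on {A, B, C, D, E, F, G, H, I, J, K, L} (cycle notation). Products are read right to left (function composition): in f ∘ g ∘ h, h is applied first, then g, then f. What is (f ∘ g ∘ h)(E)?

A

Chase E: h(E) = A; g(A) = F; f(F) = A. Hence (f ∘ g ∘ h)(E) = A.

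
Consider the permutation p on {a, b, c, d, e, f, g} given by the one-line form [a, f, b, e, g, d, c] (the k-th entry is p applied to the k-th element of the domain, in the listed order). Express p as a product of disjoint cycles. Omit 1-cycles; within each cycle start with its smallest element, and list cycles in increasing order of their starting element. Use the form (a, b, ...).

(b, f, d, e, g, c)

Start at b and follow images: b → f → d → e → g → c → b, giving the cycle (b, f, d, e, g, c).
Repeating from the next unused element and collecting all non-trivial cycles gives (b, f, d, e, g, c).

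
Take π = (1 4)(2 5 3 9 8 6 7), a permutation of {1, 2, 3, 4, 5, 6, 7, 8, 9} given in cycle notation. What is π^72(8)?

8 lies in the 7-cycle (2 5 3 9 8 6 7).
Powers repeat with period 7 on this cycle, and 72 mod 7 = 2, so π^72(8) = π^2(8).
Stepping 2 places around the cycle: 8 → 6 → 7.

7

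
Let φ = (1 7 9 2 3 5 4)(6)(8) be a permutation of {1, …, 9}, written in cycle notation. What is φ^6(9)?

7

9 lies in the 7-cycle (1 7 9 2 3 5 4).
Stepping 6 places around the cycle: 9 → 2 → 3 → 5 → 4 → 1 → 7.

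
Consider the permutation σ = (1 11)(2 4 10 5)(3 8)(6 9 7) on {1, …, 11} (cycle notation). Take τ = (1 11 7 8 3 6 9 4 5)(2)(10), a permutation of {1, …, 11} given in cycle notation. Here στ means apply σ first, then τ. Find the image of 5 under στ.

σ(5) = 2, then τ(2) = 2; composing gives (στ)(5) = 2.

2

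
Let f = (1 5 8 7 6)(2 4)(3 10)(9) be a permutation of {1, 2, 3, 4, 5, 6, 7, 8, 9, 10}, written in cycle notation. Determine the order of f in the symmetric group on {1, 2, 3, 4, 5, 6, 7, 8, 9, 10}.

10

The disjoint cycles have lengths 5, 2, 2, 1.
The order of f is the least common multiple of its cycle lengths: lcm(5, 2, 2) = 10.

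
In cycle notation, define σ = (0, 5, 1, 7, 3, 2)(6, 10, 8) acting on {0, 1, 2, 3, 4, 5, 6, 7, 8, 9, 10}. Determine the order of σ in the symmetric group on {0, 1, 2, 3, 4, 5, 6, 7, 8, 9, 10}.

The disjoint cycles have lengths 6, 3, 1, 1.
The order is lcm(6, 3) = 6.

6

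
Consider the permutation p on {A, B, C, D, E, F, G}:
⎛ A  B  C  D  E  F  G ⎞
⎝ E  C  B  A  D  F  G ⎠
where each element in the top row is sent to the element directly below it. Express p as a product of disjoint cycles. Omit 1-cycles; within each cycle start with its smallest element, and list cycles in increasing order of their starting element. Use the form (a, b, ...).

(A, E, D)(B, C)

From A: A → E → D → A, closing the cycle (A, E, D).
Continuing from each remaining unvisited element yields (A, E, D)(B, C).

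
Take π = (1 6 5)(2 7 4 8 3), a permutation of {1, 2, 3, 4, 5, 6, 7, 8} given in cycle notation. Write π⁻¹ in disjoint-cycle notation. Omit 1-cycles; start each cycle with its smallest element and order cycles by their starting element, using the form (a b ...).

(1 5 6)(2 3 8 4 7)

Inverting a permutation written in cycle notation just reverses the order within every cycle.
Reversing each cycle of π and rotating so the smallest element leads gives (1 5 6)(2 3 8 4 7).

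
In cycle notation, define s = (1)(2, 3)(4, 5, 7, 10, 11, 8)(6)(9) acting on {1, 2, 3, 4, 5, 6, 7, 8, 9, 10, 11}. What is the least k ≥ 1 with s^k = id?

6

The cycle type of s is (6, 2, 1, 1, 1).
The order of s is the least common multiple of its cycle lengths: lcm(6, 2) = 6.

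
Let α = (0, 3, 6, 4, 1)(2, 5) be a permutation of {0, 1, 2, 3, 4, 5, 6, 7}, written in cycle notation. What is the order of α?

The disjoint cycles have lengths 5, 2, 1.
The order of α is the least common multiple of its cycle lengths: lcm(5, 2) = 10.

10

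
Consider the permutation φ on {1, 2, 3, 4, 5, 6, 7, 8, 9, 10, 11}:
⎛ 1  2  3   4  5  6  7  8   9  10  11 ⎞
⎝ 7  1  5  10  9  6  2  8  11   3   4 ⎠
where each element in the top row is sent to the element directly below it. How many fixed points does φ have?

The fixed points (elements with φ(x) = x) are {6, 8}, so there are 2.

2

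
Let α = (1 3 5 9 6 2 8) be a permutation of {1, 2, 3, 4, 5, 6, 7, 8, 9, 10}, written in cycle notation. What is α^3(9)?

9 lies in the 7-cycle (1 3 5 9 6 2 8).
Stepping 3 places around the cycle: 9 → 6 → 2 → 8.

8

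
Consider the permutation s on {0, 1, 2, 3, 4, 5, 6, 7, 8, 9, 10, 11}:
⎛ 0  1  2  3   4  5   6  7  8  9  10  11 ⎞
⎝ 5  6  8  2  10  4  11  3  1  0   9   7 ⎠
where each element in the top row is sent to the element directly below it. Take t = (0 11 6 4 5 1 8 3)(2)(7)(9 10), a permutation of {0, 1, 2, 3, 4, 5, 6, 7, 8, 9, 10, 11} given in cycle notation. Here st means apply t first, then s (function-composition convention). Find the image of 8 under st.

2

First apply t: t(8) = 3, then s(3) = 2. Thus (st)(8) = 2.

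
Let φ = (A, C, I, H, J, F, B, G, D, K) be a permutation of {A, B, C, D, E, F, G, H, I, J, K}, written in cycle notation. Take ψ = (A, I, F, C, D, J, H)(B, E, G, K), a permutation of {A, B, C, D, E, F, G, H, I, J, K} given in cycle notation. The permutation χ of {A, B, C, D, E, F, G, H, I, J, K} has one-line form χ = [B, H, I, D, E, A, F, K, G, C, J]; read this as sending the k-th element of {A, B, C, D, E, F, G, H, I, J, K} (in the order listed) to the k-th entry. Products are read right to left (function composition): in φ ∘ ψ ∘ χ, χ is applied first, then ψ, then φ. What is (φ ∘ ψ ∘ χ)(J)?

K

(φ ∘ ψ ∘ χ)(J) = φ(ψ(χ(J))). χ(J) = C, then ψ(C) = D, then φ(D) = K, so the result is K.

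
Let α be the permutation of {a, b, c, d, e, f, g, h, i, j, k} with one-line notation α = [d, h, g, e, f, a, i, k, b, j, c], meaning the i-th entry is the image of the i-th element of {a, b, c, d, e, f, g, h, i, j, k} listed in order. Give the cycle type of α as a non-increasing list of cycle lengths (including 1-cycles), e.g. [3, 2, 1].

The disjoint cycles are (a, d, e, f)(b, h, k, c, g, i)(j), with lengths 6, 4, 1 in non-increasing order.

[6, 4, 1]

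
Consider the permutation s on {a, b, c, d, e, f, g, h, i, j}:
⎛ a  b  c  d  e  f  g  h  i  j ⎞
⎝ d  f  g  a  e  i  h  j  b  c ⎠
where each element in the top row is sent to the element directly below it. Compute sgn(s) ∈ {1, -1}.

In disjoint-cycle form the cycle lengths are 4, 3, 2, 1.
A cycle of length ℓ contributes ℓ−1 transpositions, so s is a product of 3 + 2 + 1 = 6 transpositions — even.

1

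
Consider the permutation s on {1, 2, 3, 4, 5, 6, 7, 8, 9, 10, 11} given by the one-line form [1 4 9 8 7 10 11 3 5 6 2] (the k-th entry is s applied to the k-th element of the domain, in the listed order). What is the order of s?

Decomposing into disjoint cycles gives cycle lengths 8, 2, 1.
The order of s is the least common multiple of its cycle lengths: lcm(8, 2) = 8.

8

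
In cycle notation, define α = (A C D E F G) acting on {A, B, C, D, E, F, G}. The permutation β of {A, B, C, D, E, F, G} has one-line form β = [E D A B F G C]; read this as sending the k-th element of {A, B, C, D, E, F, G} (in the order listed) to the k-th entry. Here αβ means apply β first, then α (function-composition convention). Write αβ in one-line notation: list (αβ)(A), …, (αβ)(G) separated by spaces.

For each element, apply β then α: A → E → F; B → D → E; C → A → C; D → B → B; E → F → G; F → G → A; G → C → D.
Collecting the images, αβ = [F E C B G A D].

F E C B G A D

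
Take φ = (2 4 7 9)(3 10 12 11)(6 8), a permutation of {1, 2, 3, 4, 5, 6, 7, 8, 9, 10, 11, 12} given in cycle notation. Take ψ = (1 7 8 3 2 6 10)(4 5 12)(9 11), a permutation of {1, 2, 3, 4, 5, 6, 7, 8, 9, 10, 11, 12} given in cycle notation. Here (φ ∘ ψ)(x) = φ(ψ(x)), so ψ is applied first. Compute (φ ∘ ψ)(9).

ψ(9) = 11, then φ(11) = 3; composing gives (φ ∘ ψ)(9) = 3.

3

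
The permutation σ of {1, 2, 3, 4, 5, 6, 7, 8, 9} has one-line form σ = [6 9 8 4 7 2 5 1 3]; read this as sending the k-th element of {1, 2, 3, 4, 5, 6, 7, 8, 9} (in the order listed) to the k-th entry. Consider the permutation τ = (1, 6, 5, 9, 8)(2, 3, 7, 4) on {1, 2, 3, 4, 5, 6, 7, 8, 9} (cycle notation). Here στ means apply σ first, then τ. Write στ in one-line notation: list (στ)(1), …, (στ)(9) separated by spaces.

For each element, apply σ then τ: 1 → 6 → 5; 2 → 9 → 8; 3 → 8 → 1; 4 → 4 → 2; 5 → 7 → 4; 6 → 2 → 3; 7 → 5 → 9; 8 → 1 → 6; 9 → 3 → 7.
So στ in one-line form is 5 8 1 2 4 3 9 6 7.

5 8 1 2 4 3 9 6 7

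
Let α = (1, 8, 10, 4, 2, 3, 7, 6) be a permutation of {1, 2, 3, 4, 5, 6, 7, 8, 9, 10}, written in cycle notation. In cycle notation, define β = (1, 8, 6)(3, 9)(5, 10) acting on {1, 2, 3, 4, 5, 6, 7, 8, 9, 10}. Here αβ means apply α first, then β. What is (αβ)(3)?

7

(αβ)(3) = β(α(3)). α(3) = 7, then β(7) = 7. So (αβ)(3) = 7.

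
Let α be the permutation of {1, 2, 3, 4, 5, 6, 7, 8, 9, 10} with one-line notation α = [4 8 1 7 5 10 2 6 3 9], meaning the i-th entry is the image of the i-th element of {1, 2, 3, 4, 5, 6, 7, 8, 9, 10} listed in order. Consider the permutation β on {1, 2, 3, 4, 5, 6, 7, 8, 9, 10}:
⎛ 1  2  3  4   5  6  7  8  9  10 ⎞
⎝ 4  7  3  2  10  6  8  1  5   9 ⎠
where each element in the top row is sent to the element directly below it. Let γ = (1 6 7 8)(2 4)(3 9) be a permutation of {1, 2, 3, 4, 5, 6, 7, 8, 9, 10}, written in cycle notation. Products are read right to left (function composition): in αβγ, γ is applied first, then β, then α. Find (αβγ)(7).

4

(αβγ)(7) = α(β(γ(7))). γ(7) = 8, then β(8) = 1, then α(1) = 4, so the result is 4.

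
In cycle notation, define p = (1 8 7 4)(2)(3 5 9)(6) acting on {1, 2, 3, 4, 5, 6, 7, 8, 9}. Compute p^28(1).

1 lies in the 4-cycle (1 8 7 4).
Powers repeat with period 4 on this cycle, and 28 mod 4 = 0, so p^28(1) = p^0(1).
So p^28(1) = 1.

1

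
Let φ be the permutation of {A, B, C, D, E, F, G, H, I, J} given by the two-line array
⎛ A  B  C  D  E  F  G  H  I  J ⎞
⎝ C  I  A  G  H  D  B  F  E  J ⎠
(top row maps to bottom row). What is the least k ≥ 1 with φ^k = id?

Writing φ as disjoint cycles, the cycle lengths are 7, 2, 1.
The order of φ is the least common multiple of its cycle lengths: lcm(7, 2) = 14.

14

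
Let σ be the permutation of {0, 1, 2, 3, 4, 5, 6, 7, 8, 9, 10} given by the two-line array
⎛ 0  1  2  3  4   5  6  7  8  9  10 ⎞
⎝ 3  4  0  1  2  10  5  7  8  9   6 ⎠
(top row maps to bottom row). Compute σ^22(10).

Tracing 10 → 6 → … returns to 10 after 3 steps, so 10 lies in a 3-cycle (5 10 6).
Since the cycle has length 3, σ^22 acts on it the same as σ^1 (22 mod 3 = 1).
Stepping 1 place around the cycle: 10 → 6.

6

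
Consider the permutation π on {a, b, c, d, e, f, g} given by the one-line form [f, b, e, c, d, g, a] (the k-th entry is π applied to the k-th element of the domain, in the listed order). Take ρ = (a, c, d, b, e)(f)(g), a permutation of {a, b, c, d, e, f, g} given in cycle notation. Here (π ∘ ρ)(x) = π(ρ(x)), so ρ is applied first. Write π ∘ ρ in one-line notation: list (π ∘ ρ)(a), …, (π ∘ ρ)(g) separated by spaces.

e d c b f g a

For each element, apply ρ then π: a → c → e; b → e → d; c → d → c; d → b → b; e → a → f; f → f → g; g → g → a.
So π ∘ ρ in one-line form is e d c b f g a.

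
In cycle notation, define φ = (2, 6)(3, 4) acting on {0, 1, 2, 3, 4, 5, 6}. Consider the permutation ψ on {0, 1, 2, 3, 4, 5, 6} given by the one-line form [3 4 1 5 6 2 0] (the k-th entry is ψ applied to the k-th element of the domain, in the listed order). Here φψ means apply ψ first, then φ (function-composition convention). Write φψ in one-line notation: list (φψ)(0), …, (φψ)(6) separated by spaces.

(φψ)(x) = φ(ψ(x)). Computing each image: φ(ψ(0)) = φ(3) = 4, φ(ψ(1)) = φ(4) = 3, φ(ψ(2)) = φ(1) = 1, φ(ψ(3)) = φ(5) = 5, φ(ψ(4)) = φ(6) = 2, φ(ψ(5)) = φ(2) = 6, φ(ψ(6)) = φ(0) = 0.
Hence φψ = [4 3 1 5 2 6 0].

4 3 1 5 2 6 0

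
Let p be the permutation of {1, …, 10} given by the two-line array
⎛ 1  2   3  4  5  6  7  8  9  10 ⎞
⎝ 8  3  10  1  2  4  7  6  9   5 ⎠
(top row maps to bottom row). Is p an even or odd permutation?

In disjoint-cycle form the cycle lengths are 4, 4, 1, 1.
A cycle of length ℓ contributes ℓ−1 transpositions, so p is a product of 3 + 3 = 6 transpositions — even.

even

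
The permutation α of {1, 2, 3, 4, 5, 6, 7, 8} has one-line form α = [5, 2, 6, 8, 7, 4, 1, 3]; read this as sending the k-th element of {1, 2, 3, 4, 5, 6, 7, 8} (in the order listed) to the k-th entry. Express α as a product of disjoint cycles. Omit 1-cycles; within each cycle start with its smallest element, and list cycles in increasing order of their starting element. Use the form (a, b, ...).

Iterating α from 1 gives 1 → 5 → 7 → 1; that is the 3-cycle (1, 5, 7).
Continuing from each remaining unvisited element yields (1, 5, 7)(3, 6, 4, 8).

(1, 5, 7)(3, 6, 4, 8)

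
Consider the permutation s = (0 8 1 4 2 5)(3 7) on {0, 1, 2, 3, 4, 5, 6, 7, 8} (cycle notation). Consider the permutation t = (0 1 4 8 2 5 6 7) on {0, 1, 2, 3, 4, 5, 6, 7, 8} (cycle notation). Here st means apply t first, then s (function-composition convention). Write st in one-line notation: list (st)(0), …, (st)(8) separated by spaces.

4 2 0 7 1 6 3 8 5

For each element, apply t then s: 0 → 1 → 4; 1 → 4 → 2; 2 → 5 → 0; 3 → 3 → 7; 4 → 8 → 1; 5 → 6 → 6; 6 → 7 → 3; 7 → 0 → 8; 8 → 2 → 5.
So st in one-line form is 4 2 0 7 1 6 3 8 5.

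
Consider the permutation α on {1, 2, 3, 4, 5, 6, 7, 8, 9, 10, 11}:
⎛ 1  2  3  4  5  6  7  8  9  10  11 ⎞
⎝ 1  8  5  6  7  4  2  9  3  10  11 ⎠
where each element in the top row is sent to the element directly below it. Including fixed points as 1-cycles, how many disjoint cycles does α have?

The cycle decomposition is (1)(2 8 9 3 5 7)(4 6)(10)(11), which has 5 cycles (counting 1-cycles).

5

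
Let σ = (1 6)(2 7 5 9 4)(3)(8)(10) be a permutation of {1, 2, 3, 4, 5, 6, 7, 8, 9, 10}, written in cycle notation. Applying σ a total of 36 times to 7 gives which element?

5

7 lies in the 5-cycle (2 7 5 9 4).
On a 5-cycle, σ^5 is the identity, so σ^36 = σ^1 there (36 ≡ 1 mod 5).
Stepping 1 place around the cycle: 7 → 5.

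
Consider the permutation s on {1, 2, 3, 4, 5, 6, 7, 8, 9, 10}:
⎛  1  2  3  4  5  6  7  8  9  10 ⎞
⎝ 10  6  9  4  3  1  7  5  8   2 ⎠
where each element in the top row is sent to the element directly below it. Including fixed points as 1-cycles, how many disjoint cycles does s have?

4

The cycle decomposition is (1, 10, 2, 6)(3, 9, 8, 5)(4)(7), which has 4 cycles (counting 1-cycles).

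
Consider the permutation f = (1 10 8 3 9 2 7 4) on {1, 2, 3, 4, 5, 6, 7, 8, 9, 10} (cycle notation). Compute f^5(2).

8

2 lies in the 8-cycle (1 10 8 3 9 2 7 4).
Stepping 5 places around the cycle: 2 → 7 → 4 → 1 → 10 → 8.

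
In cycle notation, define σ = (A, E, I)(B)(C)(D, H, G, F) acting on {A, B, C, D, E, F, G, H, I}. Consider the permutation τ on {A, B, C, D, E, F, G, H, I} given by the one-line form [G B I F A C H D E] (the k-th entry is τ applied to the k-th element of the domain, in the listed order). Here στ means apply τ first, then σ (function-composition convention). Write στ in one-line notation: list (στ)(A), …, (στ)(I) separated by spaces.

F B A D E C G H I

(στ)(x) = σ(τ(x)). Computing each image: σ(τ(A)) = σ(G) = F, σ(τ(B)) = σ(B) = B, σ(τ(C)) = σ(I) = A, σ(τ(D)) = σ(F) = D, σ(τ(E)) = σ(A) = E, σ(τ(F)) = σ(C) = C, σ(τ(G)) = σ(H) = G, σ(τ(H)) = σ(D) = H, σ(τ(I)) = σ(E) = I.
Hence στ = [F B A D E C G H I].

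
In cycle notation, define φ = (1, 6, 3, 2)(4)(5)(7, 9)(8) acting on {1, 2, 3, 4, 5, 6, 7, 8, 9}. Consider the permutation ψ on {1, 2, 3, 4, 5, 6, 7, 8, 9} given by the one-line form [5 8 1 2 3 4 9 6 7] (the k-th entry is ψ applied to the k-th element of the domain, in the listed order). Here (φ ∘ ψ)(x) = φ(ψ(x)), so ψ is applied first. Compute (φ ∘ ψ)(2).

(φ ∘ ψ)(2) = φ(ψ(2)). ψ(2) = 8, then φ(8) = 8. So (φ ∘ ψ)(2) = 8.

8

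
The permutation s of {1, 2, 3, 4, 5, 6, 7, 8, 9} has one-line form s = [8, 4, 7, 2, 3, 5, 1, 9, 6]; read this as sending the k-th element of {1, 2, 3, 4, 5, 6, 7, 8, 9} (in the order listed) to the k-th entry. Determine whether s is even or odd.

In disjoint-cycle form the cycle lengths are 7, 2.
A cycle is odd iff its length is even; s has 1 even-length cycle, so sgn(s) = (−1)^1 and s is odd.

odd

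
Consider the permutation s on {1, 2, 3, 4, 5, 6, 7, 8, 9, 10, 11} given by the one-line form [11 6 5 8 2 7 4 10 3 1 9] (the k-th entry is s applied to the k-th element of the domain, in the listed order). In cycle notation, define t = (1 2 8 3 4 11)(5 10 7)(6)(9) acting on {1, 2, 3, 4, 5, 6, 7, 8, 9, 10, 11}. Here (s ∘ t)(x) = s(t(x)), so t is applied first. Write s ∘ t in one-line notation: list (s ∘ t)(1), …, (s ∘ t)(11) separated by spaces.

(s ∘ t)(x) = s(t(x)). Computing each image: s(t(1)) = s(2) = 6, s(t(2)) = s(8) = 10, s(t(3)) = s(4) = 8, s(t(4)) = s(11) = 9, s(t(5)) = s(10) = 1, s(t(6)) = s(6) = 7, s(t(7)) = s(5) = 2, s(t(8)) = s(3) = 5, s(t(9)) = s(9) = 3, s(t(10)) = s(7) = 4, s(t(11)) = s(1) = 11.
Hence s ∘ t = [6 10 8 9 1 7 2 5 3 4 11].

6 10 8 9 1 7 2 5 3 4 11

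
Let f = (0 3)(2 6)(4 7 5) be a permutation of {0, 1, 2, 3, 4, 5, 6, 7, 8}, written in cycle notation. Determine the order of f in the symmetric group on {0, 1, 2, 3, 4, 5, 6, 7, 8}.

6

The disjoint cycles have lengths 3, 2, 2, 1, 1.
The order of f is the least common multiple of its cycle lengths: lcm(3, 2, 2) = 6.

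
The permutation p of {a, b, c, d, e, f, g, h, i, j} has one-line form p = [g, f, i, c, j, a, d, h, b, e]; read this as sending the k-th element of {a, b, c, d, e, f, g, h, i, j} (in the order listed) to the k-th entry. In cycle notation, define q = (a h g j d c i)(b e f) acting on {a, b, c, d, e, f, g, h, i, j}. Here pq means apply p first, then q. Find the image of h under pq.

First apply p: p(h) = h, then q(h) = g. Thus (pq)(h) = g.

g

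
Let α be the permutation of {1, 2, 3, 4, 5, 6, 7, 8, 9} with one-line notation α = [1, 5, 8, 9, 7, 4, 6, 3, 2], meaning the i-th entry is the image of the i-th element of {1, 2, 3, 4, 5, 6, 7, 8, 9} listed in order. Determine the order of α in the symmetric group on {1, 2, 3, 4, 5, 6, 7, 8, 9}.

6

Writing α as disjoint cycles, the cycle lengths are 6, 2, 1.
The order of α is the least common multiple of its cycle lengths: lcm(6, 2) = 6.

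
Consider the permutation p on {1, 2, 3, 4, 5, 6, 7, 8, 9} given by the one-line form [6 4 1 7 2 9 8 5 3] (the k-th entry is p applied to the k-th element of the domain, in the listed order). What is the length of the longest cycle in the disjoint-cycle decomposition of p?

Decomposing into disjoint cycles gives (1 6 9 3)(2 4 7 8 5); the longest has length 5.

5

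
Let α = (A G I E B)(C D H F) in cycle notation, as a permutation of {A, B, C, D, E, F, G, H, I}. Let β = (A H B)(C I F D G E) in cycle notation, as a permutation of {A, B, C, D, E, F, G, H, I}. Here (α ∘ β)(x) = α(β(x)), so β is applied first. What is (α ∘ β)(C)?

(α ∘ β)(C) = α(β(C)). β(C) = I, then α(I) = E. So (α ∘ β)(C) = E.

E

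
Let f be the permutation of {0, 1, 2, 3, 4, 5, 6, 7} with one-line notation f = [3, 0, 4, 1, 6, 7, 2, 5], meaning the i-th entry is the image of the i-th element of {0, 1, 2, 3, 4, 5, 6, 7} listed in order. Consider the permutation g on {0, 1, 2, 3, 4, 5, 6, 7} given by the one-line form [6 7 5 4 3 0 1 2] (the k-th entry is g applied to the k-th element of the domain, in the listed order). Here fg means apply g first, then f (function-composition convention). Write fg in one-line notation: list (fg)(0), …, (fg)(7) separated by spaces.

Chase each element through g then f: 0 → 6 → 2; 1 → 7 → 5; 2 → 5 → 7; 3 → 4 → 6; 4 → 3 → 1; 5 → 0 → 3; 6 → 1 → 0; 7 → 2 → 4.
Collecting the images, fg = [2 5 7 6 1 3 0 4].

2 5 7 6 1 3 0 4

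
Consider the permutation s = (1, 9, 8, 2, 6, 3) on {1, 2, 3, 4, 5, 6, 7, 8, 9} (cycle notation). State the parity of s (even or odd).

odd

The cycle lengths are 6, 1, 1, 1.
A cycle of length ℓ contributes ℓ−1 transpositions, so s is a product of 5 transpositions — odd.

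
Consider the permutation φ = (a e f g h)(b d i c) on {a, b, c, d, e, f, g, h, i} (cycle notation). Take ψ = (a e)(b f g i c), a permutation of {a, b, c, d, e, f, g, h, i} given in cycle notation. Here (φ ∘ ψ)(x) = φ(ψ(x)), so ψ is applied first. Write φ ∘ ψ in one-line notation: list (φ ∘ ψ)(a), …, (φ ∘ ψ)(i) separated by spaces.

f g d i e h c a b

Chase each element through ψ then φ: a → e → f; b → f → g; c → b → d; d → d → i; e → a → e; f → g → h; g → i → c; h → h → a; i → c → b.
Collecting the images, φ ∘ ψ = [f g d i e h c a b].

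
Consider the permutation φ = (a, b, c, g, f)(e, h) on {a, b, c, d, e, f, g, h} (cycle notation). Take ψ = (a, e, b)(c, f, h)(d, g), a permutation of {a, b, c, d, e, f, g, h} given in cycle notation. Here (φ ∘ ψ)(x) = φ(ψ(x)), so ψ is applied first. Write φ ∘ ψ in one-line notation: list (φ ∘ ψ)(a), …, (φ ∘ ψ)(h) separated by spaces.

(φ ∘ ψ)(x) = φ(ψ(x)). Computing each image: φ(ψ(a)) = φ(e) = h, φ(ψ(b)) = φ(a) = b, φ(ψ(c)) = φ(f) = a, φ(ψ(d)) = φ(g) = f, φ(ψ(e)) = φ(b) = c, φ(ψ(f)) = φ(h) = e, φ(ψ(g)) = φ(d) = d, φ(ψ(h)) = φ(c) = g.
Hence φ ∘ ψ = [h b a f c e d g].

h b a f c e d g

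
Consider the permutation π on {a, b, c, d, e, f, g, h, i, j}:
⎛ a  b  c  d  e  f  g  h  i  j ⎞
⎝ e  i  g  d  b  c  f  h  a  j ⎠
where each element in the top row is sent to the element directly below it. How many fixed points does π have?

The fixed points (elements with π(x) = x) are {d, h, j}, so there are 3.

3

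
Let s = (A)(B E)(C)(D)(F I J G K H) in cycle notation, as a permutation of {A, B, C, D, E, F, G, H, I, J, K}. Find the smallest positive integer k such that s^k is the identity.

6

The cycle type of s is (6, 2, 1, 1, 1).
The order is lcm(6, 2) = 6.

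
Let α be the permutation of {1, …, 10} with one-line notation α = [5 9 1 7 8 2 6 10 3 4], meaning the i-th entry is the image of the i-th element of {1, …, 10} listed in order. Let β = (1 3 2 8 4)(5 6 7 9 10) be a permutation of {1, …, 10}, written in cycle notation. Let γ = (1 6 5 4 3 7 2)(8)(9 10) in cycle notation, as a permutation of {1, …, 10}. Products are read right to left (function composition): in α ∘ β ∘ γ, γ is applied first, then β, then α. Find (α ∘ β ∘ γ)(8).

7

Chase 8: γ(8) = 8; β(8) = 4; α(4) = 7. Hence (α ∘ β ∘ γ)(8) = 7.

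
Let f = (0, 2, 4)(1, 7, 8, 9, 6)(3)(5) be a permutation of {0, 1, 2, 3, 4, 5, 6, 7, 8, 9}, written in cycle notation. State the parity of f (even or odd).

even

The cycle lengths are 5, 3, 1, 1.
A cycle of length ℓ contributes ℓ−1 transpositions, so f is a product of 4 + 2 = 6 transpositions — even.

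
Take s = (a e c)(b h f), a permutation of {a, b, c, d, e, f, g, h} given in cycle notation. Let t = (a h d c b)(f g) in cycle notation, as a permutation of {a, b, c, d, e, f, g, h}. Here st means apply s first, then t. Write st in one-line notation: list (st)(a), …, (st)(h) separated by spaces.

e d h c b a f g

(st)(x) = t(s(x)). Computing each image: t(s(a)) = t(e) = e, t(s(b)) = t(h) = d, t(s(c)) = t(a) = h, t(s(d)) = t(d) = c, t(s(e)) = t(c) = b, t(s(f)) = t(b) = a, t(s(g)) = t(g) = f, t(s(h)) = t(f) = g.
Hence st = [e d h c b a f g].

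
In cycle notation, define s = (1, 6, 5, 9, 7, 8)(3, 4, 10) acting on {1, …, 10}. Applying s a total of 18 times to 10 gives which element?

10 lies in the 3-cycle (3, 4, 10).
Powers repeat with period 3 on this cycle, and 18 mod 3 = 0, so s^18(10) = s^0(10).
So s^18(10) = 10.

10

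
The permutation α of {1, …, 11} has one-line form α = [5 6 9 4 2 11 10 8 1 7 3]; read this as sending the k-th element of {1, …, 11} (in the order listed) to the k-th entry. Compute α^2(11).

Tracing 11 → 3 → … returns to 11 after 7 steps, so 11 lies in a 7-cycle (1 5 2 6 11 3 9).
Stepping 2 places around the cycle: 11 → 3 → 9.

9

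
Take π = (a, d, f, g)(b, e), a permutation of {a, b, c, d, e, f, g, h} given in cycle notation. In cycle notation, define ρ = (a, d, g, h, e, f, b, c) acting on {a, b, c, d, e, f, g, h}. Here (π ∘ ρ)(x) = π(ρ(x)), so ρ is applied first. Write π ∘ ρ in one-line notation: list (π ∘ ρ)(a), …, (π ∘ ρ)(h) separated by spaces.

For each element, apply ρ then π: a → d → f; b → c → c; c → a → d; d → g → a; e → f → g; f → b → e; g → h → h; h → e → b.
Collecting the images, π ∘ ρ = [f c d a g e h b].

f c d a g e h b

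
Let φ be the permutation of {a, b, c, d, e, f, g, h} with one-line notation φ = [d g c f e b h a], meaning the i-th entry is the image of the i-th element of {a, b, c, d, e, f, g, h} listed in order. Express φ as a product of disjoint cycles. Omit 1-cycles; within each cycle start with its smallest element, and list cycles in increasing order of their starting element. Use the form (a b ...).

From a: a → d → f → b → g → h → a, closing the cycle (a d f b g h).
Continuing from each remaining unvisited element yields (a d f b g h).

(a d f b g h)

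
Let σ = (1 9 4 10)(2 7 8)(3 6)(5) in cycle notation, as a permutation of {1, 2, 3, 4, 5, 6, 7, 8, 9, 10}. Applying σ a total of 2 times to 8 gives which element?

7

8 lies in the 3-cycle (2 7 8).
Stepping 2 places around the cycle: 8 → 2 → 7.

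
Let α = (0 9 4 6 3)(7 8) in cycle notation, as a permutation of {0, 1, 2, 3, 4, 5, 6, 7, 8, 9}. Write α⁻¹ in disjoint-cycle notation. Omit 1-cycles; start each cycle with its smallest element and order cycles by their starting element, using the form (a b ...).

The inverse reverses each cycle.
After reversing and putting each cycle's least element first, α⁻¹ = (0 3 6 4 9)(7 8).

(0 3 6 4 9)(7 8)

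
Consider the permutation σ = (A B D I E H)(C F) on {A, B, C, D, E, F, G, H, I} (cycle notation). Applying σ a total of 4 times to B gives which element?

B lies in the 6-cycle (A B D I E H).
Stepping 4 places around the cycle: B → D → I → E → H.

H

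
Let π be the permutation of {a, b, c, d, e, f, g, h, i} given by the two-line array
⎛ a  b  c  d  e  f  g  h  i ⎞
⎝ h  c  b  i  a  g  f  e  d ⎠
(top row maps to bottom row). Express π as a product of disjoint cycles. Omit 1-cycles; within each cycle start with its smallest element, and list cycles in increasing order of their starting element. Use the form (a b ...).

(a h e)(b c)(d i)(f g)

Start at a and follow images: a → h → e → a, giving the cycle (a h e).
Repeating from the next unused element and collecting all non-trivial cycles gives (a h e)(b c)(d i)(f g).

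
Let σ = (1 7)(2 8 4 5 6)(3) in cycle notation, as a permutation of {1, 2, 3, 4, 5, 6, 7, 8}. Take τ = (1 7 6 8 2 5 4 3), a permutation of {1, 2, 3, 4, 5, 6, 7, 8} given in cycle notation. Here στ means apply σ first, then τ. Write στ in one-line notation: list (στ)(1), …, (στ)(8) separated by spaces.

6 2 1 4 8 5 7 3

For each element, apply σ then τ: 1 → 7 → 6; 2 → 8 → 2; 3 → 3 → 1; 4 → 5 → 4; 5 → 6 → 8; 6 → 2 → 5; 7 → 1 → 7; 8 → 4 → 3.
Collecting the images, στ = [6 2 1 4 8 5 7 3].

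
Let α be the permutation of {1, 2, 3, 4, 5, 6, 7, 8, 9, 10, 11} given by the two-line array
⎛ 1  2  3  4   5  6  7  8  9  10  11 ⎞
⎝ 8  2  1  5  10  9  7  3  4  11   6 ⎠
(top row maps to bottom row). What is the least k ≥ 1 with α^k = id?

Decomposing into disjoint cycles gives cycle lengths 6, 3, 1, 1.
The order of α is the least common multiple of its cycle lengths: lcm(6, 3) = 6.

6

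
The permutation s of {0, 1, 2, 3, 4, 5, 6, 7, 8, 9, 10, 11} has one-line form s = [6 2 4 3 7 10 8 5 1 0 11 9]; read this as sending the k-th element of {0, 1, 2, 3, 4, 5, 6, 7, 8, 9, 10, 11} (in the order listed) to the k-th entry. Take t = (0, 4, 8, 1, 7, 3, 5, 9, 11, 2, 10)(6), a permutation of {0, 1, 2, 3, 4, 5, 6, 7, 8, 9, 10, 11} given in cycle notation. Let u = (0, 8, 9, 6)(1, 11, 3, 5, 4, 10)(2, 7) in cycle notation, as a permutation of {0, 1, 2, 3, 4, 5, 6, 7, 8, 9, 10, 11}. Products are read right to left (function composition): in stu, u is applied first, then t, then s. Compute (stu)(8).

Chase 8: u(8) = 9; t(9) = 11; s(11) = 9. Hence (stu)(8) = 9.

9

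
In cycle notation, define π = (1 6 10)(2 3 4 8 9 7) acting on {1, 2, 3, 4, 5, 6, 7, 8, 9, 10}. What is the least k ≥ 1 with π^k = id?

The disjoint cycles have lengths 6, 3, 1.
The order of π is the least common multiple of its cycle lengths: lcm(6, 3) = 6.

6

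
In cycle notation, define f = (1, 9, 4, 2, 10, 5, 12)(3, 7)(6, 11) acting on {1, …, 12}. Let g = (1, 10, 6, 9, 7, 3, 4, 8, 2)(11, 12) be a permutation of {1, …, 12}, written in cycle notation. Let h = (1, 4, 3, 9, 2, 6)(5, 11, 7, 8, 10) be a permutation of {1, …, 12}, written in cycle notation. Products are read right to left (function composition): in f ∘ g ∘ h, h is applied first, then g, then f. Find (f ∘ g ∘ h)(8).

11

Chase 8: h(8) = 10; g(10) = 6; f(6) = 11. Hence (f ∘ g ∘ h)(8) = 11.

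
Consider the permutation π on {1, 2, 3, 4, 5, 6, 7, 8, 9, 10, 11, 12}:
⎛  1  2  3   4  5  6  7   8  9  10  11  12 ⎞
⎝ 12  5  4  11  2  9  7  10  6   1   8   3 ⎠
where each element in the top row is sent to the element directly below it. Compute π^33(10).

11

Tracing 10 → 1 → … returns to 10 after 7 steps, so 10 lies in a 7-cycle (1 12 3 4 11 8 10).
On a 7-cycle, π^7 is the identity, so π^33 = π^5 there (33 ≡ 5 mod 7).
Stepping 5 places around the cycle: 10 → 1 → 12 → 3 → 4 → 11.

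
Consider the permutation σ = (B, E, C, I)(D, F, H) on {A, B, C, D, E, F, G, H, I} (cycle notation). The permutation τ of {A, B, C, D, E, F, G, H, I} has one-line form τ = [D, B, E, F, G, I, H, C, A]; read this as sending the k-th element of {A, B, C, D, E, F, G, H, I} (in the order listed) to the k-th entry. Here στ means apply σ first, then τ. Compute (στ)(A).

D

(στ)(A) = τ(σ(A)). σ(A) = A, then τ(A) = D. So (στ)(A) = D.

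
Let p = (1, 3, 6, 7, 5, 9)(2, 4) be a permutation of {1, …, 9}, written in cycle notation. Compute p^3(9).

6

9 lies in the 6-cycle (1, 3, 6, 7, 5, 9).
Stepping 3 places around the cycle: 9 → 1 → 3 → 6.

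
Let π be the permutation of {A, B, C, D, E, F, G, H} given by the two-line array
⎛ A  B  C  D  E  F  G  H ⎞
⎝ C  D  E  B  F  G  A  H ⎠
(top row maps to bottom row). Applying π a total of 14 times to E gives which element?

C

Tracing E → F → … returns to E after 5 steps, so E lies in a 5-cycle (A, C, E, F, G).
Since the cycle has length 5, π^14 acts on it the same as π^4 (14 mod 5 = 4).
Stepping 4 places around the cycle: E → F → G → A → C.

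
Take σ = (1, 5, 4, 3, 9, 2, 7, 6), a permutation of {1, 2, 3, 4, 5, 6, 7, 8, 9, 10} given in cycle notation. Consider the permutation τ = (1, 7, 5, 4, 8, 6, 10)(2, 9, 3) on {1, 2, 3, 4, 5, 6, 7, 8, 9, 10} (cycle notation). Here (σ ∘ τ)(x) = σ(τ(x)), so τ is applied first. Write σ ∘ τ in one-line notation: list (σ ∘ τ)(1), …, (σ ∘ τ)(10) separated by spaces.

6 2 7 8 3 10 4 1 9 5

Chase each element through τ then σ: 1 → 7 → 6; 2 → 9 → 2; 3 → 2 → 7; 4 → 8 → 8; 5 → 4 → 3; 6 → 10 → 10; 7 → 5 → 4; 8 → 6 → 1; 9 → 3 → 9; 10 → 1 → 5.
Collecting the images, σ ∘ τ = [6 2 7 8 3 10 4 1 9 5].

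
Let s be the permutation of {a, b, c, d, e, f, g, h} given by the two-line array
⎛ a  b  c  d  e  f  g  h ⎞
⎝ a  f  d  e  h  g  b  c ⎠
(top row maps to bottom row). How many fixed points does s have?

1

The fixed points (elements with s(x) = x) are {a}, so there is 1.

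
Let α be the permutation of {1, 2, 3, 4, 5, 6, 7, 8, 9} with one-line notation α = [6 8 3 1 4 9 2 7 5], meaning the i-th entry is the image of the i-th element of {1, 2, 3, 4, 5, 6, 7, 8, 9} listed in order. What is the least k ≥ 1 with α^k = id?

Writing α as disjoint cycles, the cycle lengths are 5, 3, 1.
Since disjoint cycles commute, ord(α) = lcm(5, 3) = 15.

15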